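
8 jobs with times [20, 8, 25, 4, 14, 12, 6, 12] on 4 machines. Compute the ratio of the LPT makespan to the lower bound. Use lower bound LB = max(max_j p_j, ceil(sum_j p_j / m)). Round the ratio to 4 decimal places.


LPT order: [25, 20, 14, 12, 12, 8, 6, 4]
Machine loads after assignment: [25, 26, 26, 24]
LPT makespan = 26
Lower bound = max(max_job, ceil(total/4)) = max(25, 26) = 26
Ratio = 26 / 26 = 1.0

1.0


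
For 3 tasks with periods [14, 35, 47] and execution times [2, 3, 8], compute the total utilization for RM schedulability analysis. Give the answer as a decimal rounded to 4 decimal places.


Compute individual utilizations (exact fractions):
  Task 1: C/T = 2/14 = 1/7 (approx. 0.1429)
  Task 2: C/T = 3/35 (approx. 0.0857)
  Task 3: C/T = 8/47 (approx. 0.1702)
Total utilization U = 1/7 + 3/35 + 8/47 = 656/1645
Rounded to 4 decimal places: U = 0.3988
RM (Liu & Layland) bound for 3 tasks = 0.779763; compare with U = 656/1645 (approx. 0.398784)
U <= bound, so schedulable by RM sufficient condition.

0.3988


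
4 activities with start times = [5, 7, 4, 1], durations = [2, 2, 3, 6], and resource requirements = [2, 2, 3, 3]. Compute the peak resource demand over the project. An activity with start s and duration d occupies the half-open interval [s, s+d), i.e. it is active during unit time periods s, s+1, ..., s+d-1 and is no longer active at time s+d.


Each activity i is active on [start_i, start_i + duration_i).
Compute total resource usage per time slot:
  t=0: active resources = [], total = 0
  t=1: active resources = [3], total = 3
  t=2: active resources = [3], total = 3
  t=3: active resources = [3], total = 3
  t=4: active resources = [3, 3], total = 6
  t=5: active resources = [2, 3, 3], total = 8
  t=6: active resources = [2, 3, 3], total = 8
  t=7: active resources = [2], total = 2
  t=8: active resources = [2], total = 2
Peak resource demand = 8

8


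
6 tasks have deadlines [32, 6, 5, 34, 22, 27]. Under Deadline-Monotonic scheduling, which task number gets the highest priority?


Sort tasks by relative deadline (ascending):
  Task 3: deadline = 5
  Task 2: deadline = 6
  Task 5: deadline = 22
  Task 6: deadline = 27
  Task 1: deadline = 32
  Task 4: deadline = 34
Priority order (highest first): [3, 2, 5, 6, 1, 4]
Highest priority task = 3

3


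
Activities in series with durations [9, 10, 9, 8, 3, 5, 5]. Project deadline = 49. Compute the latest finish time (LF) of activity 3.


LF(activity 3) = deadline - sum of successor durations
Successors: activities 4 through 7 with durations [8, 3, 5, 5]
Sum of successor durations = 21
LF = 49 - 21 = 28

28


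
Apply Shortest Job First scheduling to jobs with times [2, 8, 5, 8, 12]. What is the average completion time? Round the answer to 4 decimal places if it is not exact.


SJF order (ascending): [2, 5, 8, 8, 12]
Completion times:
  Job 1: burst=2, C=2
  Job 2: burst=5, C=7
  Job 3: burst=8, C=15
  Job 4: burst=8, C=23
  Job 5: burst=12, C=35
Average completion = 82/5 = 16.4

16.4


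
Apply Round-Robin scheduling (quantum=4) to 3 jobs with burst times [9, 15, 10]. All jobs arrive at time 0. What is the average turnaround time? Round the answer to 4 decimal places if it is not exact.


Time quantum = 4
Execution trace:
  J1 runs 4 units, time = 4
  J2 runs 4 units, time = 8
  J3 runs 4 units, time = 12
  J1 runs 4 units, time = 16
  J2 runs 4 units, time = 20
  J3 runs 4 units, time = 24
  J1 runs 1 units, time = 25
  J2 runs 4 units, time = 29
  J3 runs 2 units, time = 31
  J2 runs 3 units, time = 34
Finish times: [25, 34, 31]
Average turnaround = 90/3 = 30.0

30.0


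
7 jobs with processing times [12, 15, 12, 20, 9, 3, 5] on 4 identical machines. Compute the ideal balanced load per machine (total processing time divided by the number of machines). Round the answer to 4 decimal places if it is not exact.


Total processing time = 12 + 15 + 12 + 20 + 9 + 3 + 5 = 76
Number of machines = 4
Ideal balanced load = 76 / 4 = 19.0

19.0


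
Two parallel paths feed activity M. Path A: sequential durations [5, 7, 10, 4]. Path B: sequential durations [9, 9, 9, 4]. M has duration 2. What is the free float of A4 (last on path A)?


ES(A4) = sum of predecessors on chain A = 22
EF(A4) = ES + duration = 22 + 4 = 26
Successor of A4 is M. ES(M) = max(sum(A), sum(B)) = max(26, 31) = 31
Free float = ES(successor) - EF(current) = 31 - 26 = 5

5


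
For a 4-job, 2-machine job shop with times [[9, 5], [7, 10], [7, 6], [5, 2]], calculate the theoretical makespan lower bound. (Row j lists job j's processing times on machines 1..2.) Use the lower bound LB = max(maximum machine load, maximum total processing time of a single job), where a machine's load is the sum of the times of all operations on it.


Machine loads:
  Machine 1: 9 + 7 + 7 + 5 = 28
  Machine 2: 5 + 10 + 6 + 2 = 23
Max machine load = 28
Job totals:
  Job 1: 14
  Job 2: 17
  Job 3: 13
  Job 4: 7
Max job total = 17
Lower bound = max(28, 17) = 28

28


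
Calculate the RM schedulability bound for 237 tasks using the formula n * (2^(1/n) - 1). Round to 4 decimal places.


Compute 2^(1/237) = 1.0029289527
Subtract 1: 1.0029289527 - 1 = 0.0029289527
Multiply by n: 237 * 0.0029289527 = 0.6941617899
Round to 4 dp: 0.6942

0.6942


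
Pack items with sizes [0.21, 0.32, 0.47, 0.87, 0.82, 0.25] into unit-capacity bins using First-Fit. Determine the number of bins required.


Place items sequentially using First-Fit:
  Item 0.21 -> new Bin 1
  Item 0.32 -> Bin 1 (now 0.53)
  Item 0.47 -> Bin 1 (now 1.0)
  Item 0.87 -> new Bin 2
  Item 0.82 -> new Bin 3
  Item 0.25 -> new Bin 4
Total bins used = 4

4


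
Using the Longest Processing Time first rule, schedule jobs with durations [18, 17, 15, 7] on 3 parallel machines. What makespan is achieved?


Sort jobs in decreasing order (LPT): [18, 17, 15, 7]
Assign each job to the least loaded machine:
  Machine 1: jobs [18], load = 18
  Machine 2: jobs [17], load = 17
  Machine 3: jobs [15, 7], load = 22
Makespan = max load = 22

22


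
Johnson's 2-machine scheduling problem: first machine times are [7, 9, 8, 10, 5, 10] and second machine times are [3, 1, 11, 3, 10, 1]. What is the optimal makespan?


Apply Johnson's rule:
  Group 1 (a <= b): [(5, 5, 10), (3, 8, 11)]
  Group 2 (a > b): [(1, 7, 3), (4, 10, 3), (2, 9, 1), (6, 10, 1)]
Optimal job order: [5, 3, 1, 4, 2, 6]
Schedule:
  Job 5: M1 done at 5, M2 done at 15
  Job 3: M1 done at 13, M2 done at 26
  Job 1: M1 done at 20, M2 done at 29
  Job 4: M1 done at 30, M2 done at 33
  Job 2: M1 done at 39, M2 done at 40
  Job 6: M1 done at 49, M2 done at 50
Makespan = 50

50


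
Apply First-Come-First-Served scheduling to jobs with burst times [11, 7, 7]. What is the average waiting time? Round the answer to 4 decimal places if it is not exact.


FCFS order (as given): [11, 7, 7]
Waiting times:
  Job 1: wait = 0
  Job 2: wait = 11
  Job 3: wait = 18
Sum of waiting times = 29
Average waiting time = 29/3 = 9.6667

9.6667


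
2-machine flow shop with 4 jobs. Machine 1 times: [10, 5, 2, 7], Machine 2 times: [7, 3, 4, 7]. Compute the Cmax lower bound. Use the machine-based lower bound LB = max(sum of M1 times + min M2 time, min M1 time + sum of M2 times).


LB1 = sum(M1 times) + min(M2 times) = 24 + 3 = 27
LB2 = min(M1 times) + sum(M2 times) = 2 + 21 = 23
Lower bound = max(LB1, LB2) = max(27, 23) = 27

27


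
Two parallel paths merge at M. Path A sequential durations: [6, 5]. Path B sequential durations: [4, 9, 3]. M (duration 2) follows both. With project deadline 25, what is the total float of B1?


Forward pass: ES(B1) = sum of predecessors on chain B = 0
EF = ES + duration = 0 + 4 = 4
Backward pass: LF(M) = deadline = 25; LS(M) = 25 - 2 = 23
LF(B1) = LS(M) - sum(successors on chain B) = 23 - 12 = 11
LS = LF - duration = 11 - 4 = 7
Total float = LS - ES = 7 - 0 = 7

7


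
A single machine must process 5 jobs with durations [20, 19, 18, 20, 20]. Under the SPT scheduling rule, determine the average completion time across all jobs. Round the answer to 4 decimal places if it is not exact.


Sort jobs by processing time (SPT order): [18, 19, 20, 20, 20]
Compute completion times sequentially:
  Job 1: processing = 18, completes at 18
  Job 2: processing = 19, completes at 37
  Job 3: processing = 20, completes at 57
  Job 4: processing = 20, completes at 77
  Job 5: processing = 20, completes at 97
Sum of completion times = 286
Average completion time = 286/5 = 57.2

57.2


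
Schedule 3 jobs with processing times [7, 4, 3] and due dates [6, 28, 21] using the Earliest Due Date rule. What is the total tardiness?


Sort by due date (EDD order): [(7, 6), (3, 21), (4, 28)]
Compute completion times and tardiness:
  Job 1: p=7, d=6, C=7, tardiness=max(0,7-6)=1
  Job 2: p=3, d=21, C=10, tardiness=max(0,10-21)=0
  Job 3: p=4, d=28, C=14, tardiness=max(0,14-28)=0
Total tardiness = 1

1


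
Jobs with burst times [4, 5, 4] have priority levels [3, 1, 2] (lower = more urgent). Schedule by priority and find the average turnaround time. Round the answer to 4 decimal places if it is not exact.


Sort by priority (ascending = highest first):
Order: [(1, 5), (2, 4), (3, 4)]
Completion times:
  Priority 1, burst=5, C=5
  Priority 2, burst=4, C=9
  Priority 3, burst=4, C=13
Average turnaround = 27/3 = 9.0

9.0


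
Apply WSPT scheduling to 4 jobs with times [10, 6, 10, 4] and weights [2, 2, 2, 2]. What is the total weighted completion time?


Compute p/w ratios and sort ascending (WSPT): [(4, 2), (6, 2), (10, 2), (10, 2)]
Compute weighted completion times:
  Job (p=4,w=2): C=4, w*C=2*4=8
  Job (p=6,w=2): C=10, w*C=2*10=20
  Job (p=10,w=2): C=20, w*C=2*20=40
  Job (p=10,w=2): C=30, w*C=2*30=60
Total weighted completion time = 128

128


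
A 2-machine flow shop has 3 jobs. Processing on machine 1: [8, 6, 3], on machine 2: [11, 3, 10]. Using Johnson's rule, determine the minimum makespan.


Apply Johnson's rule:
  Group 1 (a <= b): [(3, 3, 10), (1, 8, 11)]
  Group 2 (a > b): [(2, 6, 3)]
Optimal job order: [3, 1, 2]
Schedule:
  Job 3: M1 done at 3, M2 done at 13
  Job 1: M1 done at 11, M2 done at 24
  Job 2: M1 done at 17, M2 done at 27
Makespan = 27

27


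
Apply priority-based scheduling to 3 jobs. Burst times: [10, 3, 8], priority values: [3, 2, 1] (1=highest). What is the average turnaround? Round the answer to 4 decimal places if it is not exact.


Sort by priority (ascending = highest first):
Order: [(1, 8), (2, 3), (3, 10)]
Completion times:
  Priority 1, burst=8, C=8
  Priority 2, burst=3, C=11
  Priority 3, burst=10, C=21
Average turnaround = 40/3 = 13.3333

13.3333


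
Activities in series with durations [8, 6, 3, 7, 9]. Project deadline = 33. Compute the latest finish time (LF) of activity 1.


LF(activity 1) = deadline - sum of successor durations
Successors: activities 2 through 5 with durations [6, 3, 7, 9]
Sum of successor durations = 25
LF = 33 - 25 = 8

8


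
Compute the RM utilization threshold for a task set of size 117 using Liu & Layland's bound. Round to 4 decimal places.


Compute 2^(1/117) = 1.0059419185
Subtract 1: 1.0059419185 - 1 = 0.0059419185
Multiply by n: 117 * 0.0059419185 = 0.6952044645
Round to 4 dp: 0.6952

0.6952


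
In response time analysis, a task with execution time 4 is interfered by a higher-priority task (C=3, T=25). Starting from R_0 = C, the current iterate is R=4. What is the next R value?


R_next = C + ceil(R_prev / T_hp) * C_hp
ceil(4 / 25) = ceil(0.16) = 1
Interference = 1 * 3 = 3
R_next = 4 + 3 = 7

7


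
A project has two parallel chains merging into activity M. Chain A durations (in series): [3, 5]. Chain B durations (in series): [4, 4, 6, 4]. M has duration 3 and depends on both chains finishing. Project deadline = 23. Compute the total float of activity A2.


Forward pass: ES(A2) = sum of predecessors on chain A = 3
EF = ES + duration = 3 + 5 = 8
Backward pass: LF(M) = deadline = 23; LS(M) = 23 - 3 = 20
LF(A2) = LS(M) - sum(successors on chain A) = 20 - 0 = 20
LS = LF - duration = 20 - 5 = 15
Total float = LS - ES = 15 - 3 = 12

12


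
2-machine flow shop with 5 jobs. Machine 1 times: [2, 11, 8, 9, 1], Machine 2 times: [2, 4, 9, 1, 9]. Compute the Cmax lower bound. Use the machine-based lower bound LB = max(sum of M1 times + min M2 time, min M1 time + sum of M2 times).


LB1 = sum(M1 times) + min(M2 times) = 31 + 1 = 32
LB2 = min(M1 times) + sum(M2 times) = 1 + 25 = 26
Lower bound = max(LB1, LB2) = max(32, 26) = 32

32


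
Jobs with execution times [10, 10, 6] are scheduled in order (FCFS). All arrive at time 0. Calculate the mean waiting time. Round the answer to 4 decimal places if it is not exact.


FCFS order (as given): [10, 10, 6]
Waiting times:
  Job 1: wait = 0
  Job 2: wait = 10
  Job 3: wait = 20
Sum of waiting times = 30
Average waiting time = 30/3 = 10.0

10.0


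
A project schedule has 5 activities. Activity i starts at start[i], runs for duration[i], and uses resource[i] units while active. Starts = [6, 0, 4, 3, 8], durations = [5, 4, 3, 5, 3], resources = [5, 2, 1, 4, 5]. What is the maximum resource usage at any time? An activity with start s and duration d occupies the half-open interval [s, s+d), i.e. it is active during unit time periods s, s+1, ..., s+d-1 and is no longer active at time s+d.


Each activity i is active on [start_i, start_i + duration_i).
Compute total resource usage per time slot:
  t=0: active resources = [2], total = 2
  t=1: active resources = [2], total = 2
  t=2: active resources = [2], total = 2
  t=3: active resources = [2, 4], total = 6
  t=4: active resources = [1, 4], total = 5
  t=5: active resources = [1, 4], total = 5
  t=6: active resources = [5, 1, 4], total = 10
  t=7: active resources = [5, 4], total = 9
  t=8: active resources = [5, 5], total = 10
  t=9: active resources = [5, 5], total = 10
  t=10: active resources = [5, 5], total = 10
Peak resource demand = 10

10


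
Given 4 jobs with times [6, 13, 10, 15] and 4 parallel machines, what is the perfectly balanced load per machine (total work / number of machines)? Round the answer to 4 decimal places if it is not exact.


Total processing time = 6 + 13 + 10 + 15 = 44
Number of machines = 4
Ideal balanced load = 44 / 4 = 11.0

11.0


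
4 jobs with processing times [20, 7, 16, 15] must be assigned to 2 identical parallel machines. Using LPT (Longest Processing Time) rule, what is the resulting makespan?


Sort jobs in decreasing order (LPT): [20, 16, 15, 7]
Assign each job to the least loaded machine:
  Machine 1: jobs [20, 7], load = 27
  Machine 2: jobs [16, 15], load = 31
Makespan = max load = 31

31


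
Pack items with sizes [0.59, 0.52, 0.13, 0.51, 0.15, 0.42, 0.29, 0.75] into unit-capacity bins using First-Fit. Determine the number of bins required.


Place items sequentially using First-Fit:
  Item 0.59 -> new Bin 1
  Item 0.52 -> new Bin 2
  Item 0.13 -> Bin 1 (now 0.72)
  Item 0.51 -> new Bin 3
  Item 0.15 -> Bin 1 (now 0.87)
  Item 0.42 -> Bin 2 (now 0.94)
  Item 0.29 -> Bin 3 (now 0.8)
  Item 0.75 -> new Bin 4
Total bins used = 4

4


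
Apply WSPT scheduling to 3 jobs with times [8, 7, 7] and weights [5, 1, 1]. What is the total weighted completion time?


Compute p/w ratios and sort ascending (WSPT): [(8, 5), (7, 1), (7, 1)]
Compute weighted completion times:
  Job (p=8,w=5): C=8, w*C=5*8=40
  Job (p=7,w=1): C=15, w*C=1*15=15
  Job (p=7,w=1): C=22, w*C=1*22=22
Total weighted completion time = 77

77


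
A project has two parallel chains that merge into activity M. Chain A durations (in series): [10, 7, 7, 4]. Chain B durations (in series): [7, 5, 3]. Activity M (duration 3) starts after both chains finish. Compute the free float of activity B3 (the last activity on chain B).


ES(B3) = sum of predecessors on chain B = 12
EF(B3) = ES + duration = 12 + 3 = 15
Successor of B3 is M. ES(M) = max(sum(A), sum(B)) = max(28, 15) = 28
Free float = ES(successor) - EF(current) = 28 - 15 = 13

13


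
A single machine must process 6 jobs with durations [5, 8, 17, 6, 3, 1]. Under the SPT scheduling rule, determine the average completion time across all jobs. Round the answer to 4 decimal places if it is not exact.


Sort jobs by processing time (SPT order): [1, 3, 5, 6, 8, 17]
Compute completion times sequentially:
  Job 1: processing = 1, completes at 1
  Job 2: processing = 3, completes at 4
  Job 3: processing = 5, completes at 9
  Job 4: processing = 6, completes at 15
  Job 5: processing = 8, completes at 23
  Job 6: processing = 17, completes at 40
Sum of completion times = 92
Average completion time = 92/6 = 15.3333

15.3333


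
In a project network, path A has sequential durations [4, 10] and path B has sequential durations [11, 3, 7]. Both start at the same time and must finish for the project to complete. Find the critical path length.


Path A total = 4 + 10 = 14
Path B total = 11 + 3 + 7 = 21
Critical path = longest path = max(14, 21) = 21

21


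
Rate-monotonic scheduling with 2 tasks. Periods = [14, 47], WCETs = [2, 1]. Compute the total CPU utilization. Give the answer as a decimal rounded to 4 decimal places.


Compute individual utilizations (exact fractions):
  Task 1: C/T = 2/14 = 1/7 (approx. 0.1429)
  Task 2: C/T = 1/47 (approx. 0.0213)
Total utilization U = 1/7 + 1/47 = 54/329
Rounded to 4 decimal places: U = 0.1641
RM (Liu & Layland) bound for 2 tasks = 0.828427; compare with U = 54/329 (approx. 0.164134)
U <= bound, so schedulable by RM sufficient condition.

0.1641


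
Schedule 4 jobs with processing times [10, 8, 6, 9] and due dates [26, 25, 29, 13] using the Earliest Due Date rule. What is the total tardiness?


Sort by due date (EDD order): [(9, 13), (8, 25), (10, 26), (6, 29)]
Compute completion times and tardiness:
  Job 1: p=9, d=13, C=9, tardiness=max(0,9-13)=0
  Job 2: p=8, d=25, C=17, tardiness=max(0,17-25)=0
  Job 3: p=10, d=26, C=27, tardiness=max(0,27-26)=1
  Job 4: p=6, d=29, C=33, tardiness=max(0,33-29)=4
Total tardiness = 5

5


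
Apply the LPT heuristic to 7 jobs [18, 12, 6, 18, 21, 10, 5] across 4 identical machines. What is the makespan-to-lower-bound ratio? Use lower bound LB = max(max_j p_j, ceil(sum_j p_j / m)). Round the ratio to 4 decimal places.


LPT order: [21, 18, 18, 12, 10, 6, 5]
Machine loads after assignment: [21, 24, 23, 22]
LPT makespan = 24
Lower bound = max(max_job, ceil(total/4)) = max(21, 23) = 23
Ratio = 24 / 23 = 1.0435

1.0435


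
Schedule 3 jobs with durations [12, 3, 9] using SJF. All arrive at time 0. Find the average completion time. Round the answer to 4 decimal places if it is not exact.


SJF order (ascending): [3, 9, 12]
Completion times:
  Job 1: burst=3, C=3
  Job 2: burst=9, C=12
  Job 3: burst=12, C=24
Average completion = 39/3 = 13.0

13.0


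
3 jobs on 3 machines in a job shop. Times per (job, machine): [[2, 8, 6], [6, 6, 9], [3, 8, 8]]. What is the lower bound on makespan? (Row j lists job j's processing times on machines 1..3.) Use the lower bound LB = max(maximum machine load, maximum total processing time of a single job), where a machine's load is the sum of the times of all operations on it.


Machine loads:
  Machine 1: 2 + 6 + 3 = 11
  Machine 2: 8 + 6 + 8 = 22
  Machine 3: 6 + 9 + 8 = 23
Max machine load = 23
Job totals:
  Job 1: 16
  Job 2: 21
  Job 3: 19
Max job total = 21
Lower bound = max(23, 21) = 23

23


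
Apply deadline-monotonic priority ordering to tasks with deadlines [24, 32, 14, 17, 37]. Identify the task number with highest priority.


Sort tasks by relative deadline (ascending):
  Task 3: deadline = 14
  Task 4: deadline = 17
  Task 1: deadline = 24
  Task 2: deadline = 32
  Task 5: deadline = 37
Priority order (highest first): [3, 4, 1, 2, 5]
Highest priority task = 3

3


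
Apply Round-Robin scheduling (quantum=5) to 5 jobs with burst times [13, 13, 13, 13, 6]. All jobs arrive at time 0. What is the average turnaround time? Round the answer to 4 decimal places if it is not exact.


Time quantum = 5
Execution trace:
  J1 runs 5 units, time = 5
  J2 runs 5 units, time = 10
  J3 runs 5 units, time = 15
  J4 runs 5 units, time = 20
  J5 runs 5 units, time = 25
  J1 runs 5 units, time = 30
  J2 runs 5 units, time = 35
  J3 runs 5 units, time = 40
  J4 runs 5 units, time = 45
  J5 runs 1 units, time = 46
  J1 runs 3 units, time = 49
  J2 runs 3 units, time = 52
  J3 runs 3 units, time = 55
  J4 runs 3 units, time = 58
Finish times: [49, 52, 55, 58, 46]
Average turnaround = 260/5 = 52.0

52.0


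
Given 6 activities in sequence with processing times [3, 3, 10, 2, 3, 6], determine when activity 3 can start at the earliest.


Activity 3 starts after activities 1 through 2 complete.
Predecessor durations: [3, 3]
ES = 3 + 3 = 6

6


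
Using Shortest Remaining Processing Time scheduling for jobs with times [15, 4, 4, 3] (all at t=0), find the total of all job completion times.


Since all jobs arrive at t=0, SRPT equals SPT ordering.
SPT order: [3, 4, 4, 15]
Completion times:
  Job 1: p=3, C=3
  Job 2: p=4, C=7
  Job 3: p=4, C=11
  Job 4: p=15, C=26
Total completion time = 3 + 7 + 11 + 26 = 47

47


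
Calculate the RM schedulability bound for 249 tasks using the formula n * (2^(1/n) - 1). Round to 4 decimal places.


Compute 2^(1/249) = 1.0027876018
Subtract 1: 1.0027876018 - 1 = 0.0027876018
Multiply by n: 249 * 0.0027876018 = 0.6941128482
Round to 4 dp: 0.6941

0.6941


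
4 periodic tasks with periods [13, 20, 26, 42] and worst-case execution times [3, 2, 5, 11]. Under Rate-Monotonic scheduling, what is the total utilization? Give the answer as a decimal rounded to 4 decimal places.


Compute individual utilizations (exact fractions):
  Task 1: C/T = 3/13 (approx. 0.2308)
  Task 2: C/T = 2/20 = 1/10 (approx. 0.1)
  Task 3: C/T = 5/26 (approx. 0.1923)
  Task 4: C/T = 11/42 (approx. 0.2619)
Total utilization U = 3/13 + 1/10 + 5/26 + 11/42 = 2143/2730
Rounded to 4 decimal places: U = 0.7850
RM (Liu & Layland) bound for 4 tasks = 0.756828; compare with U = 2143/2730 (approx. 0.784982)
bound < U <= 1, so the RM sufficient condition is not met (inconclusive; an exact test such as response-time analysis is needed).

0.7850


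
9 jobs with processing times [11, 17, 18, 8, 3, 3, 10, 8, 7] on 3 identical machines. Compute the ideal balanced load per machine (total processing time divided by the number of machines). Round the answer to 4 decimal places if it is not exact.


Total processing time = 11 + 17 + 18 + 8 + 3 + 3 + 10 + 8 + 7 = 85
Number of machines = 3
Ideal balanced load = 85 / 3 = 28.3333

28.3333


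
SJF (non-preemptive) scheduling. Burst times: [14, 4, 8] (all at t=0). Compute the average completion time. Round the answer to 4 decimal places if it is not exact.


SJF order (ascending): [4, 8, 14]
Completion times:
  Job 1: burst=4, C=4
  Job 2: burst=8, C=12
  Job 3: burst=14, C=26
Average completion = 42/3 = 14.0

14.0


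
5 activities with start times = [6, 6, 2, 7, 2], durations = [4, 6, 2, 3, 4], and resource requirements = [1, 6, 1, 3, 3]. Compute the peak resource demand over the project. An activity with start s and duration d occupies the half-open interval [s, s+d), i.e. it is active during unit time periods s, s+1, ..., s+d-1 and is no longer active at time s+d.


Each activity i is active on [start_i, start_i + duration_i).
Compute total resource usage per time slot:
  t=0: active resources = [], total = 0
  t=1: active resources = [], total = 0
  t=2: active resources = [1, 3], total = 4
  t=3: active resources = [1, 3], total = 4
  t=4: active resources = [3], total = 3
  t=5: active resources = [3], total = 3
  t=6: active resources = [1, 6], total = 7
  t=7: active resources = [1, 6, 3], total = 10
  t=8: active resources = [1, 6, 3], total = 10
  t=9: active resources = [1, 6, 3], total = 10
  t=10: active resources = [6], total = 6
  t=11: active resources = [6], total = 6
Peak resource demand = 10

10


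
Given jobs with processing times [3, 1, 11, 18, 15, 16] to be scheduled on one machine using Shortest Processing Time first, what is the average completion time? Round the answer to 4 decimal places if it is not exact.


Sort jobs by processing time (SPT order): [1, 3, 11, 15, 16, 18]
Compute completion times sequentially:
  Job 1: processing = 1, completes at 1
  Job 2: processing = 3, completes at 4
  Job 3: processing = 11, completes at 15
  Job 4: processing = 15, completes at 30
  Job 5: processing = 16, completes at 46
  Job 6: processing = 18, completes at 64
Sum of completion times = 160
Average completion time = 160/6 = 26.6667

26.6667


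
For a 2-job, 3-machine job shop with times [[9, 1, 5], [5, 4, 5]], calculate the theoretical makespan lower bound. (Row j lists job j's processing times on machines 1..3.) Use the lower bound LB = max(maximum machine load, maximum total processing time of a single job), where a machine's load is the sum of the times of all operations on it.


Machine loads:
  Machine 1: 9 + 5 = 14
  Machine 2: 1 + 4 = 5
  Machine 3: 5 + 5 = 10
Max machine load = 14
Job totals:
  Job 1: 15
  Job 2: 14
Max job total = 15
Lower bound = max(14, 15) = 15

15


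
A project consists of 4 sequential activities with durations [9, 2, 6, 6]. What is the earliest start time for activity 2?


Activity 2 starts after activities 1 through 1 complete.
Predecessor durations: [9]
ES = 9 = 9

9


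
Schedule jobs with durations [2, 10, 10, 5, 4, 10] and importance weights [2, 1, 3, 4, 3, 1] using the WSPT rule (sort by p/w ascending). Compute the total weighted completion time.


Compute p/w ratios and sort ascending (WSPT): [(2, 2), (5, 4), (4, 3), (10, 3), (10, 1), (10, 1)]
Compute weighted completion times:
  Job (p=2,w=2): C=2, w*C=2*2=4
  Job (p=5,w=4): C=7, w*C=4*7=28
  Job (p=4,w=3): C=11, w*C=3*11=33
  Job (p=10,w=3): C=21, w*C=3*21=63
  Job (p=10,w=1): C=31, w*C=1*31=31
  Job (p=10,w=1): C=41, w*C=1*41=41
Total weighted completion time = 200

200


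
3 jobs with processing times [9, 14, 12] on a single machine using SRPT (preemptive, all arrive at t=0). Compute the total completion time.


Since all jobs arrive at t=0, SRPT equals SPT ordering.
SPT order: [9, 12, 14]
Completion times:
  Job 1: p=9, C=9
  Job 2: p=12, C=21
  Job 3: p=14, C=35
Total completion time = 9 + 21 + 35 = 65

65


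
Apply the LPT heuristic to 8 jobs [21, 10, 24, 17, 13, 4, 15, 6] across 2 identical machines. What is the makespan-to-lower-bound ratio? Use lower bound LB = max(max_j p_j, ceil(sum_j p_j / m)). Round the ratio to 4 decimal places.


LPT order: [24, 21, 17, 15, 13, 10, 6, 4]
Machine loads after assignment: [55, 55]
LPT makespan = 55
Lower bound = max(max_job, ceil(total/2)) = max(24, 55) = 55
Ratio = 55 / 55 = 1.0

1.0


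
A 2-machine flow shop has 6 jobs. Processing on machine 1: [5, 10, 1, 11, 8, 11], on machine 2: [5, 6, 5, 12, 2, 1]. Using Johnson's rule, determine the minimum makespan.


Apply Johnson's rule:
  Group 1 (a <= b): [(3, 1, 5), (1, 5, 5), (4, 11, 12)]
  Group 2 (a > b): [(2, 10, 6), (5, 8, 2), (6, 11, 1)]
Optimal job order: [3, 1, 4, 2, 5, 6]
Schedule:
  Job 3: M1 done at 1, M2 done at 6
  Job 1: M1 done at 6, M2 done at 11
  Job 4: M1 done at 17, M2 done at 29
  Job 2: M1 done at 27, M2 done at 35
  Job 5: M1 done at 35, M2 done at 37
  Job 6: M1 done at 46, M2 done at 47
Makespan = 47

47


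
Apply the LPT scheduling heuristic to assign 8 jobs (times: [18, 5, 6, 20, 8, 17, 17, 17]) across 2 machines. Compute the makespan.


Sort jobs in decreasing order (LPT): [20, 18, 17, 17, 17, 8, 6, 5]
Assign each job to the least loaded machine:
  Machine 1: jobs [20, 17, 8, 6, 5], load = 56
  Machine 2: jobs [18, 17, 17], load = 52
Makespan = max load = 56

56


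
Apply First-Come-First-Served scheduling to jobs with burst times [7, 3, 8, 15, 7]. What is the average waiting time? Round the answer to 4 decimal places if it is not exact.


FCFS order (as given): [7, 3, 8, 15, 7]
Waiting times:
  Job 1: wait = 0
  Job 2: wait = 7
  Job 3: wait = 10
  Job 4: wait = 18
  Job 5: wait = 33
Sum of waiting times = 68
Average waiting time = 68/5 = 13.6

13.6


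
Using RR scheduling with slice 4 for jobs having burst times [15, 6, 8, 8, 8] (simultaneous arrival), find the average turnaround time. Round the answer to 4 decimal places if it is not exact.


Time quantum = 4
Execution trace:
  J1 runs 4 units, time = 4
  J2 runs 4 units, time = 8
  J3 runs 4 units, time = 12
  J4 runs 4 units, time = 16
  J5 runs 4 units, time = 20
  J1 runs 4 units, time = 24
  J2 runs 2 units, time = 26
  J3 runs 4 units, time = 30
  J4 runs 4 units, time = 34
  J5 runs 4 units, time = 38
  J1 runs 4 units, time = 42
  J1 runs 3 units, time = 45
Finish times: [45, 26, 30, 34, 38]
Average turnaround = 173/5 = 34.6

34.6


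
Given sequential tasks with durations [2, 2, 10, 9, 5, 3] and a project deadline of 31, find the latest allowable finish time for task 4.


LF(activity 4) = deadline - sum of successor durations
Successors: activities 5 through 6 with durations [5, 3]
Sum of successor durations = 8
LF = 31 - 8 = 23

23


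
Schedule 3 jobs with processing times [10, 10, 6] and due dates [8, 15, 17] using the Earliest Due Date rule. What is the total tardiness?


Sort by due date (EDD order): [(10, 8), (10, 15), (6, 17)]
Compute completion times and tardiness:
  Job 1: p=10, d=8, C=10, tardiness=max(0,10-8)=2
  Job 2: p=10, d=15, C=20, tardiness=max(0,20-15)=5
  Job 3: p=6, d=17, C=26, tardiness=max(0,26-17)=9
Total tardiness = 16

16


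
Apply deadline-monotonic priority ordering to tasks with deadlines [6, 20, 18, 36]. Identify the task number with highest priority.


Sort tasks by relative deadline (ascending):
  Task 1: deadline = 6
  Task 3: deadline = 18
  Task 2: deadline = 20
  Task 4: deadline = 36
Priority order (highest first): [1, 3, 2, 4]
Highest priority task = 1

1


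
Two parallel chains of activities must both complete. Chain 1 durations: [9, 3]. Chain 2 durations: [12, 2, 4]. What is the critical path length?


Path A total = 9 + 3 = 12
Path B total = 12 + 2 + 4 = 18
Critical path = longest path = max(12, 18) = 18

18


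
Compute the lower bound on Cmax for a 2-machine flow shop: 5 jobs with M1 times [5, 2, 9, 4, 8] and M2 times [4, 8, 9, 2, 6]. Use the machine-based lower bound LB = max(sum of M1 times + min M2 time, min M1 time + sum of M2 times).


LB1 = sum(M1 times) + min(M2 times) = 28 + 2 = 30
LB2 = min(M1 times) + sum(M2 times) = 2 + 29 = 31
Lower bound = max(LB1, LB2) = max(30, 31) = 31

31


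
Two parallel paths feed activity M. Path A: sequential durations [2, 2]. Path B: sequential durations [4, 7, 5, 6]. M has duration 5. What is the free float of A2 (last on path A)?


ES(A2) = sum of predecessors on chain A = 2
EF(A2) = ES + duration = 2 + 2 = 4
Successor of A2 is M. ES(M) = max(sum(A), sum(B)) = max(4, 22) = 22
Free float = ES(successor) - EF(current) = 22 - 4 = 18

18


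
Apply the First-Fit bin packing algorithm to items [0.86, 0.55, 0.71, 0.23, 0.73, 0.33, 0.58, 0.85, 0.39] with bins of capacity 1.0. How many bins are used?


Place items sequentially using First-Fit:
  Item 0.86 -> new Bin 1
  Item 0.55 -> new Bin 2
  Item 0.71 -> new Bin 3
  Item 0.23 -> Bin 2 (now 0.78)
  Item 0.73 -> new Bin 4
  Item 0.33 -> new Bin 5
  Item 0.58 -> Bin 5 (now 0.91)
  Item 0.85 -> new Bin 6
  Item 0.39 -> new Bin 7
Total bins used = 7

7


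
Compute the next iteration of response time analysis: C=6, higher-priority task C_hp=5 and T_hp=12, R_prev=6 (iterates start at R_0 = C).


R_next = C + ceil(R_prev / T_hp) * C_hp
ceil(6 / 12) = ceil(0.5) = 1
Interference = 1 * 5 = 5
R_next = 6 + 5 = 11

11


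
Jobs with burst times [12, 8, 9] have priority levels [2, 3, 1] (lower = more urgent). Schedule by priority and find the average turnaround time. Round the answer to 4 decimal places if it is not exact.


Sort by priority (ascending = highest first):
Order: [(1, 9), (2, 12), (3, 8)]
Completion times:
  Priority 1, burst=9, C=9
  Priority 2, burst=12, C=21
  Priority 3, burst=8, C=29
Average turnaround = 59/3 = 19.6667

19.6667


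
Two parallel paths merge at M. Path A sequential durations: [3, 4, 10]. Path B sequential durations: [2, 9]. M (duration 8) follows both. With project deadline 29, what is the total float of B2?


Forward pass: ES(B2) = sum of predecessors on chain B = 2
EF = ES + duration = 2 + 9 = 11
Backward pass: LF(M) = deadline = 29; LS(M) = 29 - 8 = 21
LF(B2) = LS(M) - sum(successors on chain B) = 21 - 0 = 21
LS = LF - duration = 21 - 9 = 12
Total float = LS - ES = 12 - 2 = 10

10


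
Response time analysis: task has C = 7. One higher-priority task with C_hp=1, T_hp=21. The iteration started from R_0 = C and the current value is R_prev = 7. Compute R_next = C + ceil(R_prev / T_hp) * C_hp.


R_next = C + ceil(R_prev / T_hp) * C_hp
ceil(7 / 21) = ceil(0.3333) = 1
Interference = 1 * 1 = 1
R_next = 7 + 1 = 8

8


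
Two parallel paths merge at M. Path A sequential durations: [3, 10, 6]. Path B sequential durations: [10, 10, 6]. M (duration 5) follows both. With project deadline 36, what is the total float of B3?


Forward pass: ES(B3) = sum of predecessors on chain B = 20
EF = ES + duration = 20 + 6 = 26
Backward pass: LF(M) = deadline = 36; LS(M) = 36 - 5 = 31
LF(B3) = LS(M) - sum(successors on chain B) = 31 - 0 = 31
LS = LF - duration = 31 - 6 = 25
Total float = LS - ES = 25 - 20 = 5

5


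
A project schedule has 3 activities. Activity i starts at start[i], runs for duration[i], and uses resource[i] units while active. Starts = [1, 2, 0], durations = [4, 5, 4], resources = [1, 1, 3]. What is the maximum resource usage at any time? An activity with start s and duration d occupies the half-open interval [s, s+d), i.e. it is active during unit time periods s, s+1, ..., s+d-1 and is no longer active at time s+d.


Each activity i is active on [start_i, start_i + duration_i).
Compute total resource usage per time slot:
  t=0: active resources = [3], total = 3
  t=1: active resources = [1, 3], total = 4
  t=2: active resources = [1, 1, 3], total = 5
  t=3: active resources = [1, 1, 3], total = 5
  t=4: active resources = [1, 1], total = 2
  t=5: active resources = [1], total = 1
  t=6: active resources = [1], total = 1
Peak resource demand = 5

5


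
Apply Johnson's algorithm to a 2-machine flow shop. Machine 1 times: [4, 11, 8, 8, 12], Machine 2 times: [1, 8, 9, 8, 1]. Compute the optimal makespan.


Apply Johnson's rule:
  Group 1 (a <= b): [(3, 8, 9), (4, 8, 8)]
  Group 2 (a > b): [(2, 11, 8), (1, 4, 1), (5, 12, 1)]
Optimal job order: [3, 4, 2, 1, 5]
Schedule:
  Job 3: M1 done at 8, M2 done at 17
  Job 4: M1 done at 16, M2 done at 25
  Job 2: M1 done at 27, M2 done at 35
  Job 1: M1 done at 31, M2 done at 36
  Job 5: M1 done at 43, M2 done at 44
Makespan = 44

44


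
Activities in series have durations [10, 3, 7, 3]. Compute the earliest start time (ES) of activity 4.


Activity 4 starts after activities 1 through 3 complete.
Predecessor durations: [10, 3, 7]
ES = 10 + 3 + 7 = 20

20


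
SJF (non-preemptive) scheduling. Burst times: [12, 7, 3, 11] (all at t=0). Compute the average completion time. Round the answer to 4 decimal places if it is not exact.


SJF order (ascending): [3, 7, 11, 12]
Completion times:
  Job 1: burst=3, C=3
  Job 2: burst=7, C=10
  Job 3: burst=11, C=21
  Job 4: burst=12, C=33
Average completion = 67/4 = 16.75

16.75


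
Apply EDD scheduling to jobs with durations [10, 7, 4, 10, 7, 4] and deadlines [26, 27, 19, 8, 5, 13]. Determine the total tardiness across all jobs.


Sort by due date (EDD order): [(7, 5), (10, 8), (4, 13), (4, 19), (10, 26), (7, 27)]
Compute completion times and tardiness:
  Job 1: p=7, d=5, C=7, tardiness=max(0,7-5)=2
  Job 2: p=10, d=8, C=17, tardiness=max(0,17-8)=9
  Job 3: p=4, d=13, C=21, tardiness=max(0,21-13)=8
  Job 4: p=4, d=19, C=25, tardiness=max(0,25-19)=6
  Job 5: p=10, d=26, C=35, tardiness=max(0,35-26)=9
  Job 6: p=7, d=27, C=42, tardiness=max(0,42-27)=15
Total tardiness = 49

49


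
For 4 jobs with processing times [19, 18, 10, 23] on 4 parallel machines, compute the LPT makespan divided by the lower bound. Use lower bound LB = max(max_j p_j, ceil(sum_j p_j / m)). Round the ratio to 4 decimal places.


LPT order: [23, 19, 18, 10]
Machine loads after assignment: [23, 19, 18, 10]
LPT makespan = 23
Lower bound = max(max_job, ceil(total/4)) = max(23, 18) = 23
Ratio = 23 / 23 = 1.0

1.0


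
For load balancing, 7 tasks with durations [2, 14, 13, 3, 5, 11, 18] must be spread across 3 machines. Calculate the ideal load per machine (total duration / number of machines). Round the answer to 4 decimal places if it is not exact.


Total processing time = 2 + 14 + 13 + 3 + 5 + 11 + 18 = 66
Number of machines = 3
Ideal balanced load = 66 / 3 = 22.0

22.0


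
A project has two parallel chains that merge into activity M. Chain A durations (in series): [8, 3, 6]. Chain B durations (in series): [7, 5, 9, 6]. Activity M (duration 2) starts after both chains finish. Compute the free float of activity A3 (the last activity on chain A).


ES(A3) = sum of predecessors on chain A = 11
EF(A3) = ES + duration = 11 + 6 = 17
Successor of A3 is M. ES(M) = max(sum(A), sum(B)) = max(17, 27) = 27
Free float = ES(successor) - EF(current) = 27 - 17 = 10

10


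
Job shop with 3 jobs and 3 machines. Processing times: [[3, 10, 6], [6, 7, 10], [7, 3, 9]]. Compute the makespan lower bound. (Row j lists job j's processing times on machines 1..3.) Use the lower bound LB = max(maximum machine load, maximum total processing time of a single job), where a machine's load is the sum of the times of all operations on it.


Machine loads:
  Machine 1: 3 + 6 + 7 = 16
  Machine 2: 10 + 7 + 3 = 20
  Machine 3: 6 + 10 + 9 = 25
Max machine load = 25
Job totals:
  Job 1: 19
  Job 2: 23
  Job 3: 19
Max job total = 23
Lower bound = max(25, 23) = 25

25


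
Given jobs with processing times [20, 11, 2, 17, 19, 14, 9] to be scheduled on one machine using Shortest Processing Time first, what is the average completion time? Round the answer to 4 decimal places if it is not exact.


Sort jobs by processing time (SPT order): [2, 9, 11, 14, 17, 19, 20]
Compute completion times sequentially:
  Job 1: processing = 2, completes at 2
  Job 2: processing = 9, completes at 11
  Job 3: processing = 11, completes at 22
  Job 4: processing = 14, completes at 36
  Job 5: processing = 17, completes at 53
  Job 6: processing = 19, completes at 72
  Job 7: processing = 20, completes at 92
Sum of completion times = 288
Average completion time = 288/7 = 41.1429

41.1429


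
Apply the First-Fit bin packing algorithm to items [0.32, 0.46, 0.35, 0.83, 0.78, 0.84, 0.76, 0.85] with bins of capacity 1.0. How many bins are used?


Place items sequentially using First-Fit:
  Item 0.32 -> new Bin 1
  Item 0.46 -> Bin 1 (now 0.78)
  Item 0.35 -> new Bin 2
  Item 0.83 -> new Bin 3
  Item 0.78 -> new Bin 4
  Item 0.84 -> new Bin 5
  Item 0.76 -> new Bin 6
  Item 0.85 -> new Bin 7
Total bins used = 7

7


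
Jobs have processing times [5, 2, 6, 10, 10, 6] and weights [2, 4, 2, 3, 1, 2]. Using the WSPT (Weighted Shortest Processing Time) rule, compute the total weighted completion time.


Compute p/w ratios and sort ascending (WSPT): [(2, 4), (5, 2), (6, 2), (6, 2), (10, 3), (10, 1)]
Compute weighted completion times:
  Job (p=2,w=4): C=2, w*C=4*2=8
  Job (p=5,w=2): C=7, w*C=2*7=14
  Job (p=6,w=2): C=13, w*C=2*13=26
  Job (p=6,w=2): C=19, w*C=2*19=38
  Job (p=10,w=3): C=29, w*C=3*29=87
  Job (p=10,w=1): C=39, w*C=1*39=39
Total weighted completion time = 212

212


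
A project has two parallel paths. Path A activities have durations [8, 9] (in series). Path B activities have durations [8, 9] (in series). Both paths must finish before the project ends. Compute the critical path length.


Path A total = 8 + 9 = 17
Path B total = 8 + 9 = 17
Critical path = longest path = max(17, 17) = 17

17


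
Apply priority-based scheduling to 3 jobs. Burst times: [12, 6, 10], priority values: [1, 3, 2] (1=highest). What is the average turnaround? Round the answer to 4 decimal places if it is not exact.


Sort by priority (ascending = highest first):
Order: [(1, 12), (2, 10), (3, 6)]
Completion times:
  Priority 1, burst=12, C=12
  Priority 2, burst=10, C=22
  Priority 3, burst=6, C=28
Average turnaround = 62/3 = 20.6667

20.6667
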